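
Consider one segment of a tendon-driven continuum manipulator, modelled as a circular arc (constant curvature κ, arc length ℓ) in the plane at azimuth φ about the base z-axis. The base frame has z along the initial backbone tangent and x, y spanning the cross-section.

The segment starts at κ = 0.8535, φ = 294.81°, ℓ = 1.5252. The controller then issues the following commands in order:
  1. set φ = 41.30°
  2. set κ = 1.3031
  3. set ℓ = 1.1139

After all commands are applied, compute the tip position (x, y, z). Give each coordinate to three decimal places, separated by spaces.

initial: κ=0.8535, φ=294.81°, ℓ=1.5252
cmd 1: set φ=41.30° → (κ,φ,ℓ)=(0.8535,41.30°,1.5252) → tip=(0.6463,0.5677,1.1295)
cmd 2: set κ=1.3031 → (κ,φ,ℓ)=(1.3031,41.30°,1.5252) → tip=(0.8099,0.7115,0.7017)
cmd 3: set ℓ=1.1139 → (κ,φ,ℓ)=(1.3031,41.30°,1.1139) → tip=(0.5079,0.4462,0.7619)

0.508 0.446 0.762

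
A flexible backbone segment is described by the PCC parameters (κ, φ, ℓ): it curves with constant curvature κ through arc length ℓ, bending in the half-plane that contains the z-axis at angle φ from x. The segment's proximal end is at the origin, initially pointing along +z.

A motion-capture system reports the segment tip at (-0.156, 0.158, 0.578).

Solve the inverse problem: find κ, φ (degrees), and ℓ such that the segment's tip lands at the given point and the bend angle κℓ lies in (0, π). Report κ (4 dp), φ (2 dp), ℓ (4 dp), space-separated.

1.1583 134.64 0.6333

ρ = √(x²+y²) = √(-0.156² + 0.158²) = 0.22204
φ = atan2(y, x) mod 360° = atan2(0.158, -0.156) = 134.6351°
|p|² = ρ² + z² = 0.22204² + 0.578² = 0.38338
κ = 2ρ / |p|² = 2×0.22204 / 0.38338 = 1.15830
θ = 2·atan2(ρ, z) = 2·atan2(0.22204, 0.578) = 0.73353 rad
ℓ = θ/κ = 0.73353/1.15830 = 0.63328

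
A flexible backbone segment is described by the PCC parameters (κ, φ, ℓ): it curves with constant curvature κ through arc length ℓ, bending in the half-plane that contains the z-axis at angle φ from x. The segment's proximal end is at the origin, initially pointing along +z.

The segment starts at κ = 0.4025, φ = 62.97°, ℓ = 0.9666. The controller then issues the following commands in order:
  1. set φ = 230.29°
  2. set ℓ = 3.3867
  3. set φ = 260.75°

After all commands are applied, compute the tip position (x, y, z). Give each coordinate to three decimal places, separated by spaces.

initial: κ=0.4025, φ=62.97°, ℓ=0.9666
cmd 1: set φ=230.29° → (κ,φ,ℓ)=(0.4025,230.29°,0.9666) → tip=(-0.1186,-0.1428,0.9424)
cmd 2: set ℓ=3.3867 → (κ,φ,ℓ)=(0.4025,230.29°,3.3867) → tip=(-1.2601,-1.5172,2.4311)
cmd 3: set φ=260.75° → (κ,φ,ℓ)=(0.4025,260.75°,3.3867) → tip=(-0.3170,-1.9466,2.4311)

-0.317 -1.947 2.431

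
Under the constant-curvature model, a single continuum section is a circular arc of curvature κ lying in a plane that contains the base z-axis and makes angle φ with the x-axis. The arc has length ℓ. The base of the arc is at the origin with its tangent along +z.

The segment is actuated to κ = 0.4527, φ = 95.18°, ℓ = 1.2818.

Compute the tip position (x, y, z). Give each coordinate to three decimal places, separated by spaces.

θ = κ·ℓ = 0.4527 × 1.2818 = 0.58027 rad
ρ = (1 − cos θ)/κ = (1 − 0.83631)/0.4527 = 0.36158
z = sin θ / κ = 0.54825/0.4527 = 1.21107
x = ρ cos φ = 0.36158 × cos(95.18°) = -0.03264
y = ρ sin φ = 0.36158 × sin(95.18°) = 0.36010

-0.033 0.360 1.211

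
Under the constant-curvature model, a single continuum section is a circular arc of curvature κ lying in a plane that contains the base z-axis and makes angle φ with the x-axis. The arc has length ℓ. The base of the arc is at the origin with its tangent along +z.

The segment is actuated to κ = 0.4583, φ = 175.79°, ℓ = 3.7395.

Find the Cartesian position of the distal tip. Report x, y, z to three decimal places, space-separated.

θ = κ·ℓ = 0.4583 × 3.7395 = 1.71381 rad
ρ = (1 − cos θ)/κ = (1 − -0.14253)/0.4583 = 2.49297
z = sin θ / κ = 0.98979/0.4583 = 2.15970
x = ρ cos φ = 2.49297 × cos(175.79°) = -2.48625
y = ρ sin φ = 2.49297 × sin(175.79°) = 0.18301

-2.486 0.183 2.160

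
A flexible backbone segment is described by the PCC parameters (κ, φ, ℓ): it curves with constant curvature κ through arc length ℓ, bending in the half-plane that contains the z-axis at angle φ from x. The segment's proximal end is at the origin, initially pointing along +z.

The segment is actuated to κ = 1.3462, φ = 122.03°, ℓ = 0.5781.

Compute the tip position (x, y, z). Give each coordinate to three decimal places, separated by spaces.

θ = κ·ℓ = 1.3462 × 0.5781 = 0.77824 rad
ρ = (1 − cos θ)/κ = (1 − 0.71215)/1.3462 = 0.21382
z = sin θ / κ = 0.70203/1.3462 = 0.52149
x = ρ cos φ = 0.21382 × cos(122.03°) = -0.11340
y = ρ sin φ = 0.21382 × sin(122.03°) = 0.18127

-0.113 0.181 0.521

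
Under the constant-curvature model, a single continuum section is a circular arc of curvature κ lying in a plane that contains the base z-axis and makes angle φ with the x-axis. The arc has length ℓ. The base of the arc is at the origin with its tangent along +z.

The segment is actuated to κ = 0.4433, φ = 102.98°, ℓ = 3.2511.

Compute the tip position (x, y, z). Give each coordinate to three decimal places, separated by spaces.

-0.441 1.914 2.237

θ = κ·ℓ = 0.4433 × 3.2511 = 1.44121 rad
ρ = (1 − cos θ)/κ = (1 − 0.12922)/0.4433 = 1.96431
z = sin θ / κ = 0.99162/0.4433 = 2.23690
x = ρ cos φ = 1.96431 × cos(102.98°) = -0.44121
y = ρ sin φ = 1.96431 × sin(102.98°) = 1.91412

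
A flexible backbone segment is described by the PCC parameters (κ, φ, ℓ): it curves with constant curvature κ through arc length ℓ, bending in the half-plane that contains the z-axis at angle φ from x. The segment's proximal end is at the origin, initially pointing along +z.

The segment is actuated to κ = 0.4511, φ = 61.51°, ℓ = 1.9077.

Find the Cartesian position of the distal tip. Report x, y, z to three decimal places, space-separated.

0.368 0.678 1.681

θ = κ·ℓ = 0.4511 × 1.9077 = 0.86056 rad
ρ = (1 − cos θ)/κ = (1 − 0.65201)/0.4511 = 0.77142
z = sin θ / κ = 0.75821/0.4511 = 1.68080
x = ρ cos φ = 0.77142 × cos(61.51°) = 0.36797
y = ρ sin φ = 0.77142 × sin(61.51°) = 0.67801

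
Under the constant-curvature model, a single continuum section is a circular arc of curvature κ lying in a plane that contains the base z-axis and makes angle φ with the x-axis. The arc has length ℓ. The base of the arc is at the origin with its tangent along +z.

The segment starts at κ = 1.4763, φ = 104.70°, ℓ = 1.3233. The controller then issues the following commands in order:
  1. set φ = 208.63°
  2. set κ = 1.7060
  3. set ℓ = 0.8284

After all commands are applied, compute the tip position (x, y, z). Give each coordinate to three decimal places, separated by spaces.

-0.434 -0.237 0.579

initial: κ=1.4763, φ=104.70°, ℓ=1.3233
cmd 1: set φ=208.63° → (κ,φ,ℓ)=(1.4763,208.63°,1.3233) → tip=(-0.8166,-0.4458,0.6283)
cmd 2: set κ=1.7060 → (κ,φ,ℓ)=(1.7060,208.63°,1.3233) → tip=(-0.8407,-0.4589,0.4533)
cmd 3: set ℓ=0.8284 → (κ,φ,ℓ)=(1.7060,208.63°,0.8284) → tip=(-0.4338,-0.2368,0.5789)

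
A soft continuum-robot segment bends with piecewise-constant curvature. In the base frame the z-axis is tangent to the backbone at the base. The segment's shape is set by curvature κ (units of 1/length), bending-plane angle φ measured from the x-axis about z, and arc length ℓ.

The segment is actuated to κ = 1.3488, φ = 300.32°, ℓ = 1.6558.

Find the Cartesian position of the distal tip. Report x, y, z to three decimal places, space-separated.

θ = κ·ℓ = 1.3488 × 1.6558 = 2.23334 rad
ρ = (1 − cos θ)/κ = (1 − -0.61513)/1.3488 = 1.19745
z = sin θ / κ = 0.78843/1.3488 = 0.58454
x = ρ cos φ = 1.19745 × cos(300.32°) = 0.60451
y = ρ sin φ = 1.19745 × sin(300.32°) = -1.03367

0.605 -1.034 0.585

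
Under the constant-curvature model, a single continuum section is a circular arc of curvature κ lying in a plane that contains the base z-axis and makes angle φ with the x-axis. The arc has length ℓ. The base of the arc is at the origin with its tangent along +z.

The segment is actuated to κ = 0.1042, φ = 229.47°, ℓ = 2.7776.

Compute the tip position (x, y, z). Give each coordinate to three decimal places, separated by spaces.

-0.259 -0.303 2.739

θ = κ·ℓ = 0.1042 × 2.7776 = 0.28943 rad
ρ = (1 − cos θ)/κ = (1 − 0.95841)/0.1042 = 0.39916
z = sin θ / κ = 0.28540/0.1042 = 2.73898
x = ρ cos φ = 0.39916 × cos(229.47°) = -0.25939
y = ρ sin φ = 0.39916 × sin(229.47°) = -0.30339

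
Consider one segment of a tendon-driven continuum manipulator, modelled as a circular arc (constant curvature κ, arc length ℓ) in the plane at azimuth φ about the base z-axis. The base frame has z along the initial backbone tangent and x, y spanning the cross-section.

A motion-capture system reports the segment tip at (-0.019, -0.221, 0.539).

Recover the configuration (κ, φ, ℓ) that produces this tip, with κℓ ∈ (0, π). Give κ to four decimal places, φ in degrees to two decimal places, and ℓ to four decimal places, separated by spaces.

ρ = √(x²+y²) = √(-0.019² + -0.221²) = 0.22182
φ = atan2(y, x) mod 360° = atan2(-0.221, -0.019) = 265.0862°
|p|² = ρ² + z² = 0.22182² + 0.539² = 0.33972
κ = 2ρ / |p|² = 2×0.22182 / 0.33972 = 1.30586
θ = 2·atan2(ρ, z) = 2·atan2(0.22182, 0.539) = 0.78081 rad
ℓ = θ/κ = 0.78081/1.30586 = 0.59793

1.3059 265.09 0.5979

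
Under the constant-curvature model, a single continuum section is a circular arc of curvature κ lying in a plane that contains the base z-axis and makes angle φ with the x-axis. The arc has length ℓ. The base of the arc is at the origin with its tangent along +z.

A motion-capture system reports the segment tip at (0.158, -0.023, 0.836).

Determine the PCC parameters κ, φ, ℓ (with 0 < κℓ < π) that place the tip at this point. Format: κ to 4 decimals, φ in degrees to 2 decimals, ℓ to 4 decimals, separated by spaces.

0.4408 351.72 0.8562

ρ = √(x²+y²) = √(0.158² + -0.023²) = 0.15967
φ = atan2(y, x) mod 360° = atan2(-0.023, 0.158) = 351.7177°
|p|² = ρ² + z² = 0.15967² + 0.836² = 0.72439
κ = 2ρ / |p|² = 2×0.15967 / 0.72439 = 0.44083
θ = 2·atan2(ρ, z) = 2·atan2(0.15967, 0.836) = 0.37743 rad
ℓ = θ/κ = 0.37743/0.44083 = 0.85618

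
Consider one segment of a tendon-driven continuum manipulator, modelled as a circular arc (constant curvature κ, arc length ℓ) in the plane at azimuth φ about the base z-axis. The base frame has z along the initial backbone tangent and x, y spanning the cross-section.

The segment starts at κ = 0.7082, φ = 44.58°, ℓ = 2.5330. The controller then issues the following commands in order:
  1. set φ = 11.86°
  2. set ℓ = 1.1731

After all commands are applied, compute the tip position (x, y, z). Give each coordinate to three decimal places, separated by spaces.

0.450 0.095 1.043

initial: κ=0.7082, φ=44.58°, ℓ=2.5330
cmd 1: set φ=11.86° → (κ,φ,ℓ)=(0.7082,11.86°,2.5330) → tip=(1.6876,0.3544,1.3770)
cmd 2: set ℓ=1.1731 → (κ,φ,ℓ)=(0.7082,11.86°,1.1731) → tip=(0.4501,0.0945,1.0427)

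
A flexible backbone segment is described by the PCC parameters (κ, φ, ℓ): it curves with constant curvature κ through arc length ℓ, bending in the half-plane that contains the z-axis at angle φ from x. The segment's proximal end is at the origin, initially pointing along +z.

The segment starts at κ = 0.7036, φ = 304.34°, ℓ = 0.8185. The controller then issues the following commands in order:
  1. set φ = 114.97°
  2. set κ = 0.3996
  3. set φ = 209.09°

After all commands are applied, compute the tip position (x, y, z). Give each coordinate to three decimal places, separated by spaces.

initial: κ=0.7036, φ=304.34°, ℓ=0.8185
cmd 1: set φ=114.97° → (κ,φ,ℓ)=(0.7036,114.97°,0.8185) → tip=(-0.0968,0.2078,0.7740)
cmd 2: set κ=0.3996 → (κ,φ,ℓ)=(0.3996,114.97°,0.8185) → tip=(-0.0560,0.1203,0.8040)
cmd 3: set φ=209.09° → (κ,φ,ℓ)=(0.3996,209.09°,0.8185) → tip=(-0.1159,-0.0645,0.8040)

-0.116 -0.064 0.804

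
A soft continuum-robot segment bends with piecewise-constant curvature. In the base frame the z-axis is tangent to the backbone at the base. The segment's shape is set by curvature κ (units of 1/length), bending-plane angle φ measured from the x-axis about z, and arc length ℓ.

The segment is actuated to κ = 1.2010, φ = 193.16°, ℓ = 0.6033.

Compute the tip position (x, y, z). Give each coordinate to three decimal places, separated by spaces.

θ = κ·ℓ = 1.2010 × 0.6033 = 0.72456 rad
ρ = (1 − cos θ)/κ = (1 − 0.74879)/1.2010 = 0.20917
z = sin θ / κ = 0.66281/1.2010 = 0.55188
x = ρ cos φ = 0.20917 × cos(193.16°) = -0.20368
y = ρ sin φ = 0.20917 × sin(193.16°) = -0.04762

-0.204 -0.048 0.552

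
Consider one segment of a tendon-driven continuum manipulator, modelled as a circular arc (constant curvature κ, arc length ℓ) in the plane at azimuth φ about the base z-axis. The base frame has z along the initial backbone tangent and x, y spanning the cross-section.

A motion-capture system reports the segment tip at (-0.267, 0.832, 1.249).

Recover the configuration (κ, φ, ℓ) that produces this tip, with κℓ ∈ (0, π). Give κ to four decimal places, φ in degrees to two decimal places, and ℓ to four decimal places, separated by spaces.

0.7521 107.79 1.6233

ρ = √(x²+y²) = √(-0.267² + 0.832²) = 0.87379
φ = atan2(y, x) mod 360° = atan2(0.832, -0.267) = 107.7921°
|p|² = ρ² + z² = 0.87379² + 1.249² = 2.32351
κ = 2ρ / |p|² = 2×0.87379 / 2.32351 = 0.75213
θ = 2·atan2(ρ, z) = 2·atan2(0.87379, 1.249) = 1.22091 rad
ℓ = θ/κ = 1.22091/0.75213 = 1.62326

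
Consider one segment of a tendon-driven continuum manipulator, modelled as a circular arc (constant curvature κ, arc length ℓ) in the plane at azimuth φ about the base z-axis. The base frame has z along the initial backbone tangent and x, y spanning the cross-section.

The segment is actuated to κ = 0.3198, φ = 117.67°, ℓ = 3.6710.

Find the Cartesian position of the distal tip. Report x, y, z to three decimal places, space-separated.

-0.891 1.699 2.884

θ = κ·ℓ = 0.3198 × 3.6710 = 1.17399 rad
ρ = (1 − cos θ)/κ = (1 − 0.38648)/0.3198 = 1.91845
z = sin θ / κ = 0.92230/0.3198 = 2.88398
x = ρ cos φ = 1.91845 × cos(117.67°) = -0.89089
y = ρ sin φ = 1.91845 × sin(117.67°) = 1.69905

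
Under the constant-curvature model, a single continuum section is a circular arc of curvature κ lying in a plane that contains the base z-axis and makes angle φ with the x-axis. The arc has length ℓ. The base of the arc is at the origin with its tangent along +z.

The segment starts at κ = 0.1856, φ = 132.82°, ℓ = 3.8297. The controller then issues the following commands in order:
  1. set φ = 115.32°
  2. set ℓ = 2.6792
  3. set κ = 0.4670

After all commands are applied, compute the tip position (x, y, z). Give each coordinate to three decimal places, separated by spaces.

-0.628 1.327 2.033

initial: κ=0.1856, φ=132.82°, ℓ=3.8297
cmd 1: set φ=115.32° → (κ,φ,ℓ)=(0.1856,115.32°,3.8297) → tip=(-0.5580,1.1794,3.5153)
cmd 2: set ℓ=2.6792 → (κ,φ,ℓ)=(0.1856,115.32°,2.6792) → tip=(-0.2791,0.5898,2.5701)
cmd 3: set κ=0.4670 → (κ,φ,ℓ)=(0.4670,115.32°,2.6792) → tip=(-0.6281,1.3275,2.0329)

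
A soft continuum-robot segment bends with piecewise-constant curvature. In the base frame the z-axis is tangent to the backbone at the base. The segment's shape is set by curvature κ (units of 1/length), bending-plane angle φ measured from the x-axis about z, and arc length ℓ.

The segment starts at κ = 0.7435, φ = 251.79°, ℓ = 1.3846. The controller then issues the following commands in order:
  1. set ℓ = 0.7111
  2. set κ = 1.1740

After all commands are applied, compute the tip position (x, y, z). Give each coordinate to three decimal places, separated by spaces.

initial: κ=0.7435, φ=251.79°, ℓ=1.3846
cmd 1: set ℓ=0.7111 → (κ,φ,ℓ)=(0.7435,251.79°,0.7111) → tip=(-0.0574,-0.1744,0.6784)
cmd 2: set κ=1.1740 → (κ,φ,ℓ)=(1.1740,251.79°,0.7111) → tip=(-0.0875,-0.2660,0.6313)

-0.087 -0.266 0.631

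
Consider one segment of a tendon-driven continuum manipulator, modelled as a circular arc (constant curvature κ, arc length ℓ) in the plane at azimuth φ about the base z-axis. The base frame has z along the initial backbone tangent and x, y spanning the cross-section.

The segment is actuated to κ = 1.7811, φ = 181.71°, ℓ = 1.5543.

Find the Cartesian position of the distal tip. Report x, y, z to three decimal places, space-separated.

θ = κ·ℓ = 1.7811 × 1.5543 = 2.76836 rad
ρ = (1 − cos θ)/κ = (1 − -0.93115)/1.7811 = 1.08425
z = sin θ / κ = 0.36462/1.7811 = 0.20472
x = ρ cos φ = 1.08425 × cos(181.71°) = -1.08377
y = ρ sin φ = 1.08425 × sin(181.71°) = -0.03235

-1.084 -0.032 0.205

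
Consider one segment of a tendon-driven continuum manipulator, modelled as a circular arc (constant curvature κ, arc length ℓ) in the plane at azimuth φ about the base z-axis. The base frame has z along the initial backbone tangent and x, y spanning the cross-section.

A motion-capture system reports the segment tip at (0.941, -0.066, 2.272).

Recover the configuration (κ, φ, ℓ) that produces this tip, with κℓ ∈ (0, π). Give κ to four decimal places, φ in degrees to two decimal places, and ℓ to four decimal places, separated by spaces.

ρ = √(x²+y²) = √(0.941² + -0.066²) = 0.94331
φ = atan2(y, x) mod 360° = atan2(-0.066, 0.941) = 355.9880°
|p|² = ρ² + z² = 0.94331² + 2.272² = 6.05182
κ = 2ρ / |p|² = 2×0.94331 / 6.05182 = 0.31174
θ = 2·atan2(ρ, z) = 2·atan2(0.94331, 2.272) = 0.78706 rad
ℓ = θ/κ = 0.78706/0.31174 = 2.52471

0.3117 355.99 2.5247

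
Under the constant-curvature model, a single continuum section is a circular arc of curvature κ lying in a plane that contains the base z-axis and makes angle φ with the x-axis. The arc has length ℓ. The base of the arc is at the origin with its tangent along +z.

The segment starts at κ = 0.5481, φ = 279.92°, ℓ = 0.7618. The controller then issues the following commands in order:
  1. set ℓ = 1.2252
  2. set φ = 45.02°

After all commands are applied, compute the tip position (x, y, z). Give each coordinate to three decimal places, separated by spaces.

initial: κ=0.5481, φ=279.92°, ℓ=0.7618
cmd 1: set ℓ=1.2252 → (κ,φ,ℓ)=(0.5481,279.92°,1.2252) → tip=(0.0682,-0.3902,1.1352)
cmd 2: set φ=45.02° → (κ,φ,ℓ)=(0.5481,45.02°,1.2252) → tip=(0.2800,0.2802,1.1352)

0.280 0.280 1.135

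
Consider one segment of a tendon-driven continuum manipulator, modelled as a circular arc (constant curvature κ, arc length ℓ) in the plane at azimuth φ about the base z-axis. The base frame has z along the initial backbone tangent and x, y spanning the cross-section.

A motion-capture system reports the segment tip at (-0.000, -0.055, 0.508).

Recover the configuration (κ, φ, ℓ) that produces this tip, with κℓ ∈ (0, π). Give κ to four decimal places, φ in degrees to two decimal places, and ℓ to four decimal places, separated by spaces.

ρ = √(x²+y²) = √(-0.000² + -0.055²) = 0.05500
φ = atan2(y, x) mod 360° = atan2(-0.055, -0.000) = 270.0000°
|p|² = ρ² + z² = 0.05500² + 0.508² = 0.26109
κ = 2ρ / |p|² = 2×0.05500 / 0.26109 = 0.42131
θ = 2·atan2(ρ, z) = 2·atan2(0.05500, 0.508) = 0.21570 rad
ℓ = θ/κ = 0.21570/0.42131 = 0.51196

0.4213 270.00 0.5120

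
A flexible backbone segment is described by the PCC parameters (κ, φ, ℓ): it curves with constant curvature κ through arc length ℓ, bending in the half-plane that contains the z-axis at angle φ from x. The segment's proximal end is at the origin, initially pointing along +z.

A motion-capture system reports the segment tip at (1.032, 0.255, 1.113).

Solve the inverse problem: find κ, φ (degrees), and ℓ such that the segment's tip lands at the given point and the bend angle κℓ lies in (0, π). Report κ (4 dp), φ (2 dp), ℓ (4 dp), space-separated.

0.8975 13.88 1.6990

ρ = √(x²+y²) = √(1.032² + 0.255²) = 1.06304
φ = atan2(y, x) mod 360° = atan2(0.255, 1.032) = 13.8794°
|p|² = ρ² + z² = 1.06304² + 1.113² = 2.36882
κ = 2ρ / |p|² = 2×1.06304 / 2.36882 = 0.89753
θ = 2·atan2(ρ, z) = 2·atan2(1.06304, 1.113) = 1.52488 rad
ℓ = θ/κ = 1.52488/0.89753 = 1.69899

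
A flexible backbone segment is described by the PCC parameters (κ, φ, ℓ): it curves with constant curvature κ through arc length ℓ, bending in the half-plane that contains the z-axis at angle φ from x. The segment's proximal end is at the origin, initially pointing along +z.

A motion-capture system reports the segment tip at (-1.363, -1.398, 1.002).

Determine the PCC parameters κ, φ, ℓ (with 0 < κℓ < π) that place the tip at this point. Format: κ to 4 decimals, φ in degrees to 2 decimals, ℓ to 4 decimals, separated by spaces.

0.8108 225.73 2.7051

ρ = √(x²+y²) = √(-1.363² + -1.398²) = 1.95248
φ = atan2(y, x) mod 360° = atan2(-1.398, -1.363) = 225.7263°
|p|² = ρ² + z² = 1.95248² + 1.002² = 4.81618
κ = 2ρ / |p|² = 2×1.95248 / 4.81618 = 0.81080
θ = 2·atan2(ρ, z) = 2·atan2(1.95248, 1.002) = 2.19330 rad
ℓ = θ/κ = 2.19330/0.81080 = 2.70510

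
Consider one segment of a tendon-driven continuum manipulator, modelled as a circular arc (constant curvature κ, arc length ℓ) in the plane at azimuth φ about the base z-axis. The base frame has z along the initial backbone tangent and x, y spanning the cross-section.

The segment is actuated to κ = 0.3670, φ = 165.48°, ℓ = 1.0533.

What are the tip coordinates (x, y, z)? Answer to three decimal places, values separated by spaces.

-0.195 0.050 1.027

θ = κ·ℓ = 0.3670 × 1.0533 = 0.38656 rad
ρ = (1 − cos θ)/κ = (1 − 0.92621)/0.3670 = 0.20106
z = sin θ / κ = 0.37701/0.3670 = 1.02726
x = ρ cos φ = 0.20106 × cos(165.48°) = -0.19464
y = ρ sin φ = 0.20106 × sin(165.48°) = 0.05041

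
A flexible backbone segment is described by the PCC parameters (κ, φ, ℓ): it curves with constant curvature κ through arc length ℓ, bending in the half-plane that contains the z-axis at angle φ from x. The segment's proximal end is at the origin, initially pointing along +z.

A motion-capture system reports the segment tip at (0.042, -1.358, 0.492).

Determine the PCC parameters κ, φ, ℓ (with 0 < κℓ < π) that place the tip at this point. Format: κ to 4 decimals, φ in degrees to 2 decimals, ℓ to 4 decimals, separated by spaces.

1.3014 271.77 1.8801

ρ = √(x²+y²) = √(0.042² + -1.358²) = 1.35865
φ = atan2(y, x) mod 360° = atan2(-1.358, 0.042) = 271.7715°
|p|² = ρ² + z² = 1.35865² + 0.492² = 2.08799
κ = 2ρ / |p|² = 2×1.35865 / 2.08799 = 1.30139
θ = 2·atan2(ρ, z) = 2·atan2(1.35865, 0.492) = 2.44672 rad
ℓ = θ/κ = 2.44672/1.30139 = 1.88008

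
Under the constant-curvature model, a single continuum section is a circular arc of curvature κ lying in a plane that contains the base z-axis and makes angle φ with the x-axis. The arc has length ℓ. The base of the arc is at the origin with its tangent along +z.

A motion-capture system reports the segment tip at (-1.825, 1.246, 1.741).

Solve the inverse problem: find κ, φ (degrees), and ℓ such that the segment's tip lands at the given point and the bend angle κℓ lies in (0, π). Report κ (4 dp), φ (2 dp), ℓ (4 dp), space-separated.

0.5584 145.68 3.2358

ρ = √(x²+y²) = √(-1.825² + 1.246²) = 2.20978
φ = atan2(y, x) mod 360° = atan2(1.246, -1.825) = 145.6771°
|p|² = ρ² + z² = 2.20978² + 1.741² = 7.91422
κ = 2ρ / |p|² = 2×2.20978 / 7.91422 = 0.55843
θ = 2·atan2(ρ, z) = 2·atan2(2.20978, 1.741) = 1.80700 rad
ℓ = θ/κ = 1.80700/0.55843 = 3.23584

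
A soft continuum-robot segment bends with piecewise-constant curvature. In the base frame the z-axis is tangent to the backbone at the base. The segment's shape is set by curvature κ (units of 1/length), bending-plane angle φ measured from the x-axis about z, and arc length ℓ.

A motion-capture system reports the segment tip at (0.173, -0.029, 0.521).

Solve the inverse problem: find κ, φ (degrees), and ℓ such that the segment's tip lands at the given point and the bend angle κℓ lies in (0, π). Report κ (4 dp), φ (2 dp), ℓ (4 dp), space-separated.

1.1609 350.48 0.5595

ρ = √(x²+y²) = √(0.173² + -0.029²) = 0.17541
φ = atan2(y, x) mod 360° = atan2(-0.029, 0.173) = 350.4840°
|p|² = ρ² + z² = 0.17541² + 0.521² = 0.30221
κ = 2ρ / |p|² = 2×0.17541 / 0.30221 = 1.16087
θ = 2·atan2(ρ, z) = 2·atan2(0.17541, 0.521) = 0.64953 rad
ℓ = θ/κ = 0.64953/1.16087 = 0.55952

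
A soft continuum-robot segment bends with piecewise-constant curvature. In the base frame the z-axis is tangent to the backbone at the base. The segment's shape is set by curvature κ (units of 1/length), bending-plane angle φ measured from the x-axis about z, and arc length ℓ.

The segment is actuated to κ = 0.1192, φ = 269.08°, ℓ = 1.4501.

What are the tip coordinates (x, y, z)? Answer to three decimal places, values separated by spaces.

θ = κ·ℓ = 0.1192 × 1.4501 = 0.17285 rad
ρ = (1 − cos θ)/κ = (1 − 0.98510)/0.1192 = 0.12501
z = sin θ / κ = 0.17199/0.1192 = 1.44289
x = ρ cos φ = 0.12501 × cos(269.08°) = -0.00201
y = ρ sin φ = 0.12501 × sin(269.08°) = -0.12500

-0.002 -0.125 1.443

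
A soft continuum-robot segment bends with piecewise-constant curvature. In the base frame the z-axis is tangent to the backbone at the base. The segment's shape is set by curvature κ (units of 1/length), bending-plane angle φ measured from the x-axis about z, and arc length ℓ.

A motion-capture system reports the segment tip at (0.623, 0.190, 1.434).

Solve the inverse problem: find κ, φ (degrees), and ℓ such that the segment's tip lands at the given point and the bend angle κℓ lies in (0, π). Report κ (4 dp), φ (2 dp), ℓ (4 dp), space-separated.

0.5251 16.96 1.6237

ρ = √(x²+y²) = √(0.623² + 0.190²) = 0.65133
φ = atan2(y, x) mod 360° = atan2(0.190, 0.623) = 16.9604°
|p|² = ρ² + z² = 0.65133² + 1.434² = 2.48058
κ = 2ρ / |p|² = 2×0.65133 / 2.48058 = 0.52514
θ = 2·atan2(ρ, z) = 2·atan2(0.65133, 1.434) = 0.85269 rad
ℓ = θ/κ = 0.85269/0.52514 = 1.62373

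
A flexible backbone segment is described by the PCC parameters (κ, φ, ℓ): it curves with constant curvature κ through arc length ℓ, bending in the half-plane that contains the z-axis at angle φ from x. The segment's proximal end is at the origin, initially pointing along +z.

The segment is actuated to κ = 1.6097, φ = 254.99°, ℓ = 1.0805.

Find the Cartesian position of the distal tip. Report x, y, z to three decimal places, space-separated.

-0.188 -0.701 0.612

θ = κ·ℓ = 1.6097 × 1.0805 = 1.73928 rad
ρ = (1 − cos θ)/κ = (1 − -0.16769)/1.6097 = 0.72541
z = sin θ / κ = 0.98584/1.6097 = 0.61244
x = ρ cos φ = 0.72541 × cos(254.99°) = -0.18787
y = ρ sin φ = 0.72541 × sin(254.99°) = -0.70066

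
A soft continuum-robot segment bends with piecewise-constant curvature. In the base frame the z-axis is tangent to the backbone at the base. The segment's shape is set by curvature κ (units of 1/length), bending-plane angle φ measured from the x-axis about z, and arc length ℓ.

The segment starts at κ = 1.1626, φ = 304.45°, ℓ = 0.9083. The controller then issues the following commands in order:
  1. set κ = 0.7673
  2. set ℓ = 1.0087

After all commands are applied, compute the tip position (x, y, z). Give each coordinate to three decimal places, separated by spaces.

0.210 -0.306 0.911

initial: κ=1.1626, φ=304.45°, ℓ=0.9083
cmd 1: set κ=0.7673 → (κ,φ,ℓ)=(0.7673,304.45°,0.9083) → tip=(0.1719,-0.2506,0.8365)
cmd 2: set ℓ=1.0087 → (κ,φ,ℓ)=(0.7673,304.45°,1.0087) → tip=(0.2100,-0.3061,0.9110)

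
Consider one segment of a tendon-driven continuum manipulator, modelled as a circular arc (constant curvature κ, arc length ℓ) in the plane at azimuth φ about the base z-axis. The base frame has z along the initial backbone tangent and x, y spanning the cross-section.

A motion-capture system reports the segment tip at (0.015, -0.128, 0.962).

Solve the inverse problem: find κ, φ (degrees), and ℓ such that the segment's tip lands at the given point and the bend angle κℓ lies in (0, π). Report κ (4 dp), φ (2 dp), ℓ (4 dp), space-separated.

0.2736 276.68 0.9735

ρ = √(x²+y²) = √(0.015² + -0.128²) = 0.12888
φ = atan2(y, x) mod 360° = atan2(-0.128, 0.015) = 276.6839°
|p|² = ρ² + z² = 0.12888² + 0.962² = 0.94205
κ = 2ρ / |p|² = 2×0.12888 / 0.94205 = 0.27361
θ = 2·atan2(ρ, z) = 2·atan2(0.12888, 0.962) = 0.26635 rad
ℓ = θ/κ = 0.26635/0.27361 = 0.97347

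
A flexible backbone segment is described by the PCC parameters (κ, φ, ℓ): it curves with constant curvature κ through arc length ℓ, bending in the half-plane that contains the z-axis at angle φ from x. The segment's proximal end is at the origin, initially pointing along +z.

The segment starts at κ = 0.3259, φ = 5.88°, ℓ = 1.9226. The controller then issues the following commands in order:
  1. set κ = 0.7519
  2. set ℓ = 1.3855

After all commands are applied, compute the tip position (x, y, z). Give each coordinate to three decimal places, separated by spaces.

0.655 0.067 1.148

initial: κ=0.3259, φ=5.88°, ℓ=1.9226
cmd 1: set κ=0.7519 → (κ,φ,ℓ)=(0.7519,5.88°,1.9226) → tip=(1.1578,0.1192,1.3196)
cmd 2: set ℓ=1.3855 → (κ,φ,ℓ)=(0.7519,5.88°,1.3855) → tip=(0.6553,0.0675,1.1481)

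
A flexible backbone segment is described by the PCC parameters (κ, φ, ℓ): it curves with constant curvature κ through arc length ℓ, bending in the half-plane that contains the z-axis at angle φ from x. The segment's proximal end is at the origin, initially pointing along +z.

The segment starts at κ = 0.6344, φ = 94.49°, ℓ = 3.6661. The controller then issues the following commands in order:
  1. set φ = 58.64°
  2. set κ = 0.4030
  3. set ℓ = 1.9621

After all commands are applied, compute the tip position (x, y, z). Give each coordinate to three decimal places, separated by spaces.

0.383 0.629 1.764

initial: κ=0.6344, φ=94.49°, ℓ=3.6661
cmd 1: set φ=58.64° → (κ,φ,ℓ)=(0.6344,58.64°,3.6661) → tip=(1.3825,2.2684,1.1480)
cmd 2: set κ=0.4030 → (κ,φ,ℓ)=(0.4030,58.64°,3.6661) → tip=(1.1710,1.9214,2.4706)
cmd 3: set ℓ=1.9621 → (κ,φ,ℓ)=(0.4030,58.64°,1.9621) → tip=(0.3831,0.6286,1.7639)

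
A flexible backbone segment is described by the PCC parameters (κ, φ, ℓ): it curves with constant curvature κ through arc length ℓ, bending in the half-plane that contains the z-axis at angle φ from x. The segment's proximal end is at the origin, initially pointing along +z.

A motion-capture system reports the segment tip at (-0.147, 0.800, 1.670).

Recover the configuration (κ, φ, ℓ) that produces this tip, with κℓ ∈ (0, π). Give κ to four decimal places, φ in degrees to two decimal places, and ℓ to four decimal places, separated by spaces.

ρ = √(x²+y²) = √(-0.147² + 0.800²) = 0.81339
φ = atan2(y, x) mod 360° = atan2(0.800, -0.147) = 100.4120°
|p|² = ρ² + z² = 0.81339² + 1.670² = 3.45051
κ = 2ρ / |p|² = 2×0.81339 / 3.45051 = 0.47146
θ = 2·atan2(ρ, z) = 2·atan2(0.81339, 1.670) = 0.90649 rad
ℓ = θ/κ = 0.90649/0.47146 = 1.92271

0.4715 100.41 1.9227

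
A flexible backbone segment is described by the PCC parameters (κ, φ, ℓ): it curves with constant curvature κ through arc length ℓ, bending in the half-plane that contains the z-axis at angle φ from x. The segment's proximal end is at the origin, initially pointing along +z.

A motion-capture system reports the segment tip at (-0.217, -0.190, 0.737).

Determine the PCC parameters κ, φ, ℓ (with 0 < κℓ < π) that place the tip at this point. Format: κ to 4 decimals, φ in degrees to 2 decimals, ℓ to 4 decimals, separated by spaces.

ρ = √(x²+y²) = √(-0.217² + -0.190²) = 0.28843
φ = atan2(y, x) mod 360° = atan2(-0.190, -0.217) = 221.2046°
|p|² = ρ² + z² = 0.28843² + 0.737² = 0.62636
κ = 2ρ / |p|² = 2×0.28843 / 0.62636 = 0.92096
θ = 2·atan2(ρ, z) = 2·atan2(0.28843, 0.737) = 0.74605 rad
ℓ = θ/κ = 0.74605/0.92096 = 0.81008

0.9210 221.20 0.8101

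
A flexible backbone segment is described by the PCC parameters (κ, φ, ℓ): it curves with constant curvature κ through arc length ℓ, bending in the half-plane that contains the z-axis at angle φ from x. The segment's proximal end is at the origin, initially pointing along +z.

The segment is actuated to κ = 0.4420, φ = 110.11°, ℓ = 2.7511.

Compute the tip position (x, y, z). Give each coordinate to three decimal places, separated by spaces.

-0.508 1.386 2.122

θ = κ·ℓ = 0.4420 × 2.7511 = 1.21599 rad
ρ = (1 − cos θ)/κ = (1 − 0.34741)/0.4420 = 1.47644
z = sin θ / κ = 0.93771/0.4420 = 2.12152
x = ρ cos φ = 1.47644 × cos(110.11°) = -0.50764
y = ρ sin φ = 1.47644 × sin(110.11°) = 1.38643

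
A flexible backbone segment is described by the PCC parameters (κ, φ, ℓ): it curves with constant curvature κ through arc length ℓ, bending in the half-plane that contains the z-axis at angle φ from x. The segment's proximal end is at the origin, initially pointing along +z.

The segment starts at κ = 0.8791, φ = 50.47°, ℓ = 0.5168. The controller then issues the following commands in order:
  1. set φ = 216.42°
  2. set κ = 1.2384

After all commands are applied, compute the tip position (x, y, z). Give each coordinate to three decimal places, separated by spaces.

initial: κ=0.8791, φ=50.47°, ℓ=0.5168
cmd 1: set φ=216.42° → (κ,φ,ℓ)=(0.8791,216.42°,0.5168) → tip=(-0.0929,-0.0685,0.4992)
cmd 2: set κ=1.2384 → (κ,φ,ℓ)=(1.2384,216.42°,0.5168) → tip=(-0.1286,-0.0949,0.4822)

-0.129 -0.095 0.482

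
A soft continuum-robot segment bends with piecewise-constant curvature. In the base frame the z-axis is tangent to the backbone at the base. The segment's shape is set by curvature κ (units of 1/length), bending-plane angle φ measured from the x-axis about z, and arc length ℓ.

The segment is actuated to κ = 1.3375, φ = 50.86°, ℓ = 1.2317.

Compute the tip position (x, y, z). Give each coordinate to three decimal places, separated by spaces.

0.508 0.624 0.745

θ = κ·ℓ = 1.3375 × 1.2317 = 1.64740 rad
ρ = (1 − cos θ)/κ = (1 − -0.07653)/1.3375 = 0.80488
z = sin θ / κ = 0.99707/1.3375 = 0.74547
x = ρ cos φ = 0.80488 × cos(50.86°) = 0.50805
y = ρ sin φ = 0.80488 × sin(50.86°) = 0.62427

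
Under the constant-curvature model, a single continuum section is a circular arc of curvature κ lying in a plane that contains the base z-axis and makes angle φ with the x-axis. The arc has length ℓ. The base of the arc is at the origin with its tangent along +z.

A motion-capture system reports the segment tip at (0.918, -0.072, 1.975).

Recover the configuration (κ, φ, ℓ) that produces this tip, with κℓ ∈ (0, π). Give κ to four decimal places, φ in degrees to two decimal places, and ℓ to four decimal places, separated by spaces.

0.3878 355.52 2.2498

ρ = √(x²+y²) = √(0.918² + -0.072²) = 0.92082
φ = atan2(y, x) mod 360° = atan2(-0.072, 0.918) = 355.5154°
|p|² = ρ² + z² = 0.92082² + 1.975² = 4.74853
κ = 2ρ / |p|² = 2×0.92082 / 4.74853 = 0.38783
θ = 2·atan2(ρ, z) = 2·atan2(0.92082, 1.975) = 0.87255 rad
ℓ = θ/κ = 0.87255/0.38783 = 2.24981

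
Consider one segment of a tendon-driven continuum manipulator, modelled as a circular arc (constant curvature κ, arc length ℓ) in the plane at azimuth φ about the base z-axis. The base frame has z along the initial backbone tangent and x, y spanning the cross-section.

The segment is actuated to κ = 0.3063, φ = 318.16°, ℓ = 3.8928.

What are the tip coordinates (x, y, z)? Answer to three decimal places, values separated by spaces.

θ = κ·ℓ = 0.3063 × 3.8928 = 1.19236 rad
ρ = (1 − cos θ)/κ = (1 − 0.36946)/0.3063 = 2.05856
z = sin θ / κ = 0.92925/0.3063 = 3.03377
x = ρ cos φ = 2.05856 × cos(318.16°) = 1.53365
y = ρ sin φ = 2.05856 × sin(318.16°) = -1.37317

1.534 -1.373 3.034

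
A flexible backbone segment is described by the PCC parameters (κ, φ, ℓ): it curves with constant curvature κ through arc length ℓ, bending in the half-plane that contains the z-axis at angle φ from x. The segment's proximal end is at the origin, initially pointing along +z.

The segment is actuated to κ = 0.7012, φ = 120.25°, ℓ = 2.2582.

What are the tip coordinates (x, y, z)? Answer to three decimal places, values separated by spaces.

-0.728 1.248 1.426

θ = κ·ℓ = 0.7012 × 2.2582 = 1.58345 rad
ρ = (1 − cos θ)/κ = (1 − -0.01265)/0.7012 = 1.44417
z = sin θ / κ = 0.99992/0.7012 = 1.42601
x = ρ cos φ = 1.44417 × cos(120.25°) = -0.72754
y = ρ sin φ = 1.44417 × sin(120.25°) = 1.24753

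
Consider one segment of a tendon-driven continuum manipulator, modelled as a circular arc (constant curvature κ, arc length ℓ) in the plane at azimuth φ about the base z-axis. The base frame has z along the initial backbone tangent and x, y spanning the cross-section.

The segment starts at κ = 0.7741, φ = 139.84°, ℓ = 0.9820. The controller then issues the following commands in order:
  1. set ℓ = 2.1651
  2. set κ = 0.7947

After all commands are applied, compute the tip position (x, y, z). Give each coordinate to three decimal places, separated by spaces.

-1.105 0.933 1.244

initial: κ=0.7741, φ=139.84°, ℓ=0.9820
cmd 1: set ℓ=2.1651 → (κ,φ,ℓ)=(0.7741,139.84°,2.1651) → tip=(-1.0909,0.9206,1.2847)
cmd 2: set κ=0.7947 → (κ,φ,ℓ)=(0.7947,139.84°,2.1651) → tip=(-1.1052,0.9327,1.2442)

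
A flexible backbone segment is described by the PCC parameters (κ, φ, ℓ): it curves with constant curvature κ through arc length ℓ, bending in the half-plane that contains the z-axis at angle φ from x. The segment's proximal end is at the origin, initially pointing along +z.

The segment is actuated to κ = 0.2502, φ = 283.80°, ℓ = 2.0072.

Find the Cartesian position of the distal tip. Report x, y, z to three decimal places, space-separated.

θ = κ·ℓ = 0.2502 × 2.0072 = 0.50220 rad
ρ = (1 − cos θ)/κ = (1 − 0.87653)/0.2502 = 0.49351
z = sin θ / κ = 0.48136/0.2502 = 1.92389
x = ρ cos φ = 0.49351 × cos(283.80°) = 0.11772
y = ρ sin φ = 0.49351 × sin(283.80°) = -0.47926

0.118 -0.479 1.924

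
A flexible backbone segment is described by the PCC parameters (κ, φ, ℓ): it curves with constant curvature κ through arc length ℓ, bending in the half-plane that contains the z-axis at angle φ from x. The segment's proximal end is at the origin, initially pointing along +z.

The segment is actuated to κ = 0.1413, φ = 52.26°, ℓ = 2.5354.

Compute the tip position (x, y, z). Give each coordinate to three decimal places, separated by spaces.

0.275 0.355 2.482

θ = κ·ℓ = 0.1413 × 2.5354 = 0.35825 rad
ρ = (1 − cos θ)/κ = (1 − 0.93651)/0.1413 = 0.44932
z = sin θ / κ = 0.35064/0.1413 = 2.48151
x = ρ cos φ = 0.44932 × cos(52.26°) = 0.27502
y = ρ sin φ = 0.44932 × sin(52.26°) = 0.35532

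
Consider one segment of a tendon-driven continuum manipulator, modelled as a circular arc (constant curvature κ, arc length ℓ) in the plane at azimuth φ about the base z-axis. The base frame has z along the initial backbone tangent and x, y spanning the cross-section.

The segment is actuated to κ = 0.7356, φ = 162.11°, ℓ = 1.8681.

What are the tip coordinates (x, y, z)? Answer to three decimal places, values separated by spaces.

θ = κ·ℓ = 0.7356 × 1.8681 = 1.37417 rad
ρ = (1 − cos θ)/κ = (1 − 0.19536)/0.7356 = 1.09386
z = sin θ / κ = 0.98073/0.7356 = 1.33324
x = ρ cos φ = 1.09386 × cos(162.11°) = -1.04097
y = ρ sin φ = 1.09386 × sin(162.11°) = 0.33602

-1.041 0.336 1.333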